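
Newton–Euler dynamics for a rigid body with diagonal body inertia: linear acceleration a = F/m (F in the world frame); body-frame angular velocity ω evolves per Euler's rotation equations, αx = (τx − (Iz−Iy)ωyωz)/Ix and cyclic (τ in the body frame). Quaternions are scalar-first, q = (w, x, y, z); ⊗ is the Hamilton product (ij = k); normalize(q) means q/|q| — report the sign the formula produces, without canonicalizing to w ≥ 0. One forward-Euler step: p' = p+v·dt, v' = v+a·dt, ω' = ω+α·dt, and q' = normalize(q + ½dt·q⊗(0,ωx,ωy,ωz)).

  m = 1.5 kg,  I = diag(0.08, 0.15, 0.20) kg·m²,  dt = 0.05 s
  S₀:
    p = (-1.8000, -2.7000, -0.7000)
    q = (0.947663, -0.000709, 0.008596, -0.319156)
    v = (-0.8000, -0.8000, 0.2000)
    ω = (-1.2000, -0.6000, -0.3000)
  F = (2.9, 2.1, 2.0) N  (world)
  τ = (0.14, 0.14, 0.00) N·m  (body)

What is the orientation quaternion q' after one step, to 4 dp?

2q̇ = q⊗(0,ω) = (-0.0914400, -1.3312680, -0.1858233, -0.2735583)
q + ½dt·q⊗(0,ω), renormalized = (0.9448, -0.0340, 0.0039, -0.3258)

q' = (0.9448, -0.0340, 0.0039, -0.3258)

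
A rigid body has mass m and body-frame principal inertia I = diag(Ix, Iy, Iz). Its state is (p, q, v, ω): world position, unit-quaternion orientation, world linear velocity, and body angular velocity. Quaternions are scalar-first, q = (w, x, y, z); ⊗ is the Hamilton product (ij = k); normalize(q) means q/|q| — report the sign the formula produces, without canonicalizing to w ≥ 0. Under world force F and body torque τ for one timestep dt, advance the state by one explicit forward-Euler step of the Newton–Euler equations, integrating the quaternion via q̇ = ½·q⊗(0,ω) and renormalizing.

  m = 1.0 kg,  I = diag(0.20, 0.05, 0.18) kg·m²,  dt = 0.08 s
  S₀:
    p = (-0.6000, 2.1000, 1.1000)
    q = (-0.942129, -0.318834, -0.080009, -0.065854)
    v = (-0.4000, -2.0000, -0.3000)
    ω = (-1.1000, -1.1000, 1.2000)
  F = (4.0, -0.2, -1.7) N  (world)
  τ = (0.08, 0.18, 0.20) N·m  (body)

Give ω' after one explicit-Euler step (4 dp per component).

ω' = (-0.9994, -0.7698, 1.3696)

gyro term ω×Iω = (-0.1716, -0.0264, -0.1815)
α = I⁻¹(τ − ω×Iω) = (1.2580, 4.1280, 2.1194)
new body rate ω' = (-0.9994, -0.7698, 1.3696)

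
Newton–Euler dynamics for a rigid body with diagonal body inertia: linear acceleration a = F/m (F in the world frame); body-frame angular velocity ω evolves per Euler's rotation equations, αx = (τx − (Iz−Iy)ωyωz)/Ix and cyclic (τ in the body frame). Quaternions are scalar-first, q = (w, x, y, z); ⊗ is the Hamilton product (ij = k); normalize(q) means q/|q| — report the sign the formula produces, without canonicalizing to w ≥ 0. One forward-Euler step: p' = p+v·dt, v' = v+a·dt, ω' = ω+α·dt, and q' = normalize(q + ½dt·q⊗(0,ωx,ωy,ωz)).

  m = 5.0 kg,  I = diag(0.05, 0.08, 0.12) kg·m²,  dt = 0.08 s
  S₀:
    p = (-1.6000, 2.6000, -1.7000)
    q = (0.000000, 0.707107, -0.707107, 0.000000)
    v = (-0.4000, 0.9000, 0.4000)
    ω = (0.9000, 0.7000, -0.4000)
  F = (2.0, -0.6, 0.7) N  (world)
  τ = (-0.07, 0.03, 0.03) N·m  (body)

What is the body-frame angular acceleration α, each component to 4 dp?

α = (-1.1760, 0.0600, 0.0925)

precession coupling ω×(Iω) = (-0.0112, 0.0252, 0.0189)
α = I⁻¹(τ − ω×Iω) = (-1.1760, 0.0600, 0.0925)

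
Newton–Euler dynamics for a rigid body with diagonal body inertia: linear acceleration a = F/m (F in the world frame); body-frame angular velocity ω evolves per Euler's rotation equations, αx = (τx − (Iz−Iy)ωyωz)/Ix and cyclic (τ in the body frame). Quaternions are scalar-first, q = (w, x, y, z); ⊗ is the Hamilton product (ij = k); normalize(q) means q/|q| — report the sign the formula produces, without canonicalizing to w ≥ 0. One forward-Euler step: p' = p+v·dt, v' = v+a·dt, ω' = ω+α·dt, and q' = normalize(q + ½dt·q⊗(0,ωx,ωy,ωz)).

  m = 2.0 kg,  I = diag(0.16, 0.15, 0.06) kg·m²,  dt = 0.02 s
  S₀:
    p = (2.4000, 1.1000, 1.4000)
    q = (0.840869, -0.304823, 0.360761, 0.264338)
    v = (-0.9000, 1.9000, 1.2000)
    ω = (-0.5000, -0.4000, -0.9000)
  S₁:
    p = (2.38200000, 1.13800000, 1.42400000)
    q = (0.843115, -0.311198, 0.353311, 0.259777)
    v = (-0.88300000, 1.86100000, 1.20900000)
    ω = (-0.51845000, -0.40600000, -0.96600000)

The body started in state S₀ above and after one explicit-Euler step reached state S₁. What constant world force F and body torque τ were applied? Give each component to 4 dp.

rate change Δω = (-0.01845000, -0.00600000, -0.06600000)
ω₀×(Iω₀) = (-0.0324, 0.0450, -0.0020)
applied torque τ = (-0.1800, 0.0000, -0.2000)
Δv = v₁−v₀ = (0.01700000, -0.03900000, 0.00900000)
F = m·Δv/dt = (1.7000, -3.9000, 0.9000)

F = (1.7000, -3.9000, 0.9000)
τ = (-0.1800, 0.0000, -0.2000)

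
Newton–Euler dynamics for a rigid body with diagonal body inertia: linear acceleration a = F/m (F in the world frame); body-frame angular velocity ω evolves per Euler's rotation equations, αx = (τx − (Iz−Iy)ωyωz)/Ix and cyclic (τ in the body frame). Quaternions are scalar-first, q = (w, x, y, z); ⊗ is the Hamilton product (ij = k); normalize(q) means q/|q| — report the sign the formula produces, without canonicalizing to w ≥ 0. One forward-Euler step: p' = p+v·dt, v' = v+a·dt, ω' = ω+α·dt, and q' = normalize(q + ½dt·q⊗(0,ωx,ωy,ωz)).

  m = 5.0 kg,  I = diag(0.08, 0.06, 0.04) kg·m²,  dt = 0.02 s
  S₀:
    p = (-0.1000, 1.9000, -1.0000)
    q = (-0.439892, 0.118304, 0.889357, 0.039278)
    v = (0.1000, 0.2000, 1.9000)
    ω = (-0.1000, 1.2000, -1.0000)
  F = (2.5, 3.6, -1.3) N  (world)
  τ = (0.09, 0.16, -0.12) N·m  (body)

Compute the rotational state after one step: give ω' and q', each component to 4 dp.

ω' = (-0.0835, 1.2520, -1.0612)
q' = (-0.4500, 0.1094, 0.8851, 0.0460)

α = I⁻¹(τ − ω×Iω) = (0.8250, 2.6000, -3.0600)
ω + α·dt = (-0.0835, 1.2520, -1.0612)
Hamilton product q⊗(0,ω) = (-1.0161200, -0.8925014, -0.4134942, 0.6707925)
q' = normalize(q + ½dt·q⊗(0,ω)) = (-0.4500, 0.1094, 0.8851, 0.0460)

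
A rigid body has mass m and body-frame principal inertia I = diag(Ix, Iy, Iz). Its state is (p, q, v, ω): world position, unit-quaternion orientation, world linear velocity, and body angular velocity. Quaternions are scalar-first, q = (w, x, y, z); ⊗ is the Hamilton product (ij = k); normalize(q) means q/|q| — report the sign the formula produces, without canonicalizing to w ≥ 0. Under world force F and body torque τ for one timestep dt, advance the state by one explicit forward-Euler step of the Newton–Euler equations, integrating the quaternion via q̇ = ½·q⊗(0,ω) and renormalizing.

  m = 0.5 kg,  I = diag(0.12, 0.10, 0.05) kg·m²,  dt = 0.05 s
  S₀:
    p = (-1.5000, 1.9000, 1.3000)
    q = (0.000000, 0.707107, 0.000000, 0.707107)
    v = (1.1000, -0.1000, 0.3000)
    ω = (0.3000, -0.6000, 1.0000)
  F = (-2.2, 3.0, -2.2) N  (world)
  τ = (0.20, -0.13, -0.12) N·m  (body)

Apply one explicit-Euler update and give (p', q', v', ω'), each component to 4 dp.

a = F/m = (-4.4000, 6.0000, -4.4000)
p' = p + v·dt = (-1.4450, 1.8950, 1.3150)
new velocity v' = (0.8800, 0.2000, 0.0800)
gyro term ω×Iω = (0.0300, 0.0210, 0.0036)
angular accel α = (1.4167, -1.5100, -2.4720)
new body rate ω' = (0.3708, -0.6755, 0.8764)
Hamilton product q⊗(0,ω) = (-0.9192391, 0.4242642, -0.4949749, -0.4242642)
updated quaternion q' = (-0.0230, 0.7174, -0.0124, 0.6962)

p' = (-1.4450, 1.8950, 1.3150)
q' = (-0.0230, 0.7174, -0.0124, 0.6962)
v' = (0.8800, 0.2000, 0.0800)
ω' = (0.3708, -0.6755, 0.8764)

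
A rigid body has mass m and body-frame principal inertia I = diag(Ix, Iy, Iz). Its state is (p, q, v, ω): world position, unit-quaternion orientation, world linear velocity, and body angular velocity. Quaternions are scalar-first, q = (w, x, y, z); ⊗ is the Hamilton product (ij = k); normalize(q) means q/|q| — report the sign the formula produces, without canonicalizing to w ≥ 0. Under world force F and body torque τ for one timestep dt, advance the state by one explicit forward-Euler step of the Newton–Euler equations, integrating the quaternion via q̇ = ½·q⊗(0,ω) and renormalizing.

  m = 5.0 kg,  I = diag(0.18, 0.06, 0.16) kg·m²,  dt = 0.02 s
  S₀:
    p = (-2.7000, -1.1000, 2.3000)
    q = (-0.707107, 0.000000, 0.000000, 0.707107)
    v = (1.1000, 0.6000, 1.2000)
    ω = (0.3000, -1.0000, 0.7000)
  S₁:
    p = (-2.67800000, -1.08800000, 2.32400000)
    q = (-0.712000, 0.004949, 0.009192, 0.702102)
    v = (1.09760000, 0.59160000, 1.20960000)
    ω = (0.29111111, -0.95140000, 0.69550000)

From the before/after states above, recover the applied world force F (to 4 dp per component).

velocity change Δv = (-0.00240000, -0.00840000, 0.00960000)
m·(v₁−v₀)/dt = (-0.6000, -2.1000, 2.4000)

F = (-0.6000, -2.1000, 2.4000)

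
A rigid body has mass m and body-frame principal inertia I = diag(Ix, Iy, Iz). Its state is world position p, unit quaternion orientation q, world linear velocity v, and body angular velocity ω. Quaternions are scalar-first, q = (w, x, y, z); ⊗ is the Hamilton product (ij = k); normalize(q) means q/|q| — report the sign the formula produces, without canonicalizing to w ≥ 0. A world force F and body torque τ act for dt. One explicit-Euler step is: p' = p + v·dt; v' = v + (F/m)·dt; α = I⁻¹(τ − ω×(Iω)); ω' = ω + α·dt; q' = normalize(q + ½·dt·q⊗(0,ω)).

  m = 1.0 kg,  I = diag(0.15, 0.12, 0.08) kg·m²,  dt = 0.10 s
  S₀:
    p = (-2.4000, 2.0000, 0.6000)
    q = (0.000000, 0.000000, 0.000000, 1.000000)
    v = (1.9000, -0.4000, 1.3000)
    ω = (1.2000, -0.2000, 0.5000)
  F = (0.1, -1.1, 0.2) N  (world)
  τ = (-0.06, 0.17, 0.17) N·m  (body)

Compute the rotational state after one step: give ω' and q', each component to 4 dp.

ω' = (1.1573, -0.0933, 0.7035)
q' = (-0.0249, 0.0100, 0.0599, 0.9978)

precession coupling ω×(Iω) = (0.0040, 0.0420, 0.0072)
angular accel α = (-0.4267, 1.0667, 2.0350)
ω + α·dt = (1.1573, -0.0933, 0.7035)
2q̇ = q⊗(0,ω) = (-0.5000000, 0.2000000, 1.2000000, 0.0000000)
q + ½dt·q⊗(0,ω), renormalized = (-0.0249, 0.0100, 0.0599, 0.9978)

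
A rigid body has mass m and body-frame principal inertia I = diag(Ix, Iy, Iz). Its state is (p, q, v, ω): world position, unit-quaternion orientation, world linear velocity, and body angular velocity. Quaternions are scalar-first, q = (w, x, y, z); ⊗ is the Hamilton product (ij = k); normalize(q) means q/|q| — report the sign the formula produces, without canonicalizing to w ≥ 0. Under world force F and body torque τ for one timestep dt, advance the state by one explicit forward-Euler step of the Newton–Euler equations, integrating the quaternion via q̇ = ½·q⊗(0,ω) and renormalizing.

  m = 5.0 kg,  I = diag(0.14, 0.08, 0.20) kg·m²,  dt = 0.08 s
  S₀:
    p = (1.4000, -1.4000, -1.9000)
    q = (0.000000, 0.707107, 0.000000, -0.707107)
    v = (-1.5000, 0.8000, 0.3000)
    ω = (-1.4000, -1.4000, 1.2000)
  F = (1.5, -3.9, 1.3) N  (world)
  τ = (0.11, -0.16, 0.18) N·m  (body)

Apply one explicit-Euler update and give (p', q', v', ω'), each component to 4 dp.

angular accel α = (2.2257, -3.2600, 1.4880)
new body rate ω' = (-1.2219, -1.6608, 1.3190)
2q̇ = q⊗(0,ω) = (1.8384782, -0.9899498, 0.1414214, -0.9899498)
q' = normalize(q + ½dt·q⊗(0,ω)) = (0.0732, 0.6647, 0.0056, -0.7435)
p' = p + v·dt = (1.2800, -1.3360, -1.8760)
v' = v + a·dt = (-1.4760, 0.7376, 0.3208)

p' = (1.2800, -1.3360, -1.8760)
q' = (0.0732, 0.6647, 0.0056, -0.7435)
v' = (-1.4760, 0.7376, 0.3208)
ω' = (-1.2219, -1.6608, 1.3190)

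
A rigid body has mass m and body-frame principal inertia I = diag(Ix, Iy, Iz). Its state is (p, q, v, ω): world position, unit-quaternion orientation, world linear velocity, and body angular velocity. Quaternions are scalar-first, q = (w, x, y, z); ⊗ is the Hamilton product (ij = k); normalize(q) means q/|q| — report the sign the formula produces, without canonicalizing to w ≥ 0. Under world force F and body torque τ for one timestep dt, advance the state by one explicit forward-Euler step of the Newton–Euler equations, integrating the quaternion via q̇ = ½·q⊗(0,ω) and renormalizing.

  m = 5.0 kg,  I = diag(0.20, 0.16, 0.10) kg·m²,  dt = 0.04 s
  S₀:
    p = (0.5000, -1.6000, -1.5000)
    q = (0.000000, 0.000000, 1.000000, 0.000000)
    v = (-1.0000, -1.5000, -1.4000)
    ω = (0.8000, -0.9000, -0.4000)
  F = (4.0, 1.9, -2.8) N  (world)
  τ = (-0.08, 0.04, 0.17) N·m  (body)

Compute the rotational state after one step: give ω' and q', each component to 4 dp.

α = I⁻¹(τ − ω×Iω) = (-0.2920, 0.4500, 1.4120)
ω' = ω + α·dt = (0.7883, -0.8820, -0.3435)
Hamilton product q⊗(0,ω) = (0.9000000, -0.4000000, 0.0000000, -0.8000000)
q + ½dt·q⊗(0,ω), renormalized = (0.0180, -0.0080, 0.9997, -0.0160)

ω' = (0.7883, -0.8820, -0.3435)
q' = (0.0180, -0.0080, 0.9997, -0.0160)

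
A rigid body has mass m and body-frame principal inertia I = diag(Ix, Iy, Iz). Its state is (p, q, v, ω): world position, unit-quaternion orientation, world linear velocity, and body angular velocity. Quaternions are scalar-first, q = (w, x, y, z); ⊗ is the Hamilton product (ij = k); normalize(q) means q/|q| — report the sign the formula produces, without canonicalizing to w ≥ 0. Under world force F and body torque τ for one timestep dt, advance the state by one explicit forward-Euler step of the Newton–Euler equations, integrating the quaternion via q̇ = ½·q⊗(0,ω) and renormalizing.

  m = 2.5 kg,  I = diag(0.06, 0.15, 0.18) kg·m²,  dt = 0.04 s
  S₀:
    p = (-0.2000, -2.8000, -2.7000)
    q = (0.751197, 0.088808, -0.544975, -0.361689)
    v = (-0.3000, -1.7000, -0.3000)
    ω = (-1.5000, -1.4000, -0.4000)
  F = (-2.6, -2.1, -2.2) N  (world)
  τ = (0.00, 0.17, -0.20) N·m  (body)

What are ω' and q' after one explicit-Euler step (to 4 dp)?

angular accel α = (-0.2800, 1.6133, -2.1611)
ω + α·dt = (-1.5112, -1.3355, -0.4864)
2q̇ = q⊗(0,ω) = (-0.7744286, -1.4151701, -0.4736191, -1.2422725)
updated quaternion q' = (0.7351, 0.0605, -0.5540, -0.3862)

ω' = (-1.5112, -1.3355, -0.4864)
q' = (0.7351, 0.0605, -0.5540, -0.3862)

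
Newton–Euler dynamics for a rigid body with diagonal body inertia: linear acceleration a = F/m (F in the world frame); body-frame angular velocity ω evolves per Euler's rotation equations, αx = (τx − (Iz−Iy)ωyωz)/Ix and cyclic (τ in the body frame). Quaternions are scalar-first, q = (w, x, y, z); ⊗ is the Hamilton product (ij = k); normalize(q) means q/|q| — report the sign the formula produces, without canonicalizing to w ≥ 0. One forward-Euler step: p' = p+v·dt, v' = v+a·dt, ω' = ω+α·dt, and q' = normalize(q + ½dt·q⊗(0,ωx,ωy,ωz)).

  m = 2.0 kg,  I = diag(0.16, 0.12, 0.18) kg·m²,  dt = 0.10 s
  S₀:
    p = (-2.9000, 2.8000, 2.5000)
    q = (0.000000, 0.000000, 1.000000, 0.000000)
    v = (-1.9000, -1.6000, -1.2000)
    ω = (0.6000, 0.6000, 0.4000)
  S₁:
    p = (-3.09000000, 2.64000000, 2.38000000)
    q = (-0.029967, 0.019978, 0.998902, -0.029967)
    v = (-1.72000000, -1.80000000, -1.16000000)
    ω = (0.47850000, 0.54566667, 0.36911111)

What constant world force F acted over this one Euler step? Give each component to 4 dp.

F = (3.6000, -4.0000, 0.8000)

velocity change Δv = (0.18000000, -0.20000000, 0.04000000)
applied force F = (3.6000, -4.0000, 0.8000)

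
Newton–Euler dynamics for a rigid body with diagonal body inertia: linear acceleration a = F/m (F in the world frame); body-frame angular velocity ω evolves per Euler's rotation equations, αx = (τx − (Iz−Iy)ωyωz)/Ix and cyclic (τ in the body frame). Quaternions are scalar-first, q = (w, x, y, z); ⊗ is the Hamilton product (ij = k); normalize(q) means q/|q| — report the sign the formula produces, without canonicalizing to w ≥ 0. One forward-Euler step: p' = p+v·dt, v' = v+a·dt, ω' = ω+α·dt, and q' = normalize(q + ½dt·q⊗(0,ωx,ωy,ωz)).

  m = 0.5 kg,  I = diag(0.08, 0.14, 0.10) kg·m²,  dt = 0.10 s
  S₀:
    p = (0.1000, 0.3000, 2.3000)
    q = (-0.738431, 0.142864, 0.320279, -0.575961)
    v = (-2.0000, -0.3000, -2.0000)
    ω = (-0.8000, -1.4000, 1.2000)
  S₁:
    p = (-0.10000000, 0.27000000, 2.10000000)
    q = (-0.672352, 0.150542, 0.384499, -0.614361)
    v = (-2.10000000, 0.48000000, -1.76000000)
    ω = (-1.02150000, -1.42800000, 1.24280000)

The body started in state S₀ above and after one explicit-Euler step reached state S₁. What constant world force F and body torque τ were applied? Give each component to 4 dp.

F = (-0.5000, 3.9000, 1.2000)
τ = (-0.1100, -0.0200, 0.1100)

rate change Δω = (-0.22150000, -0.02800000, 0.04280000)
applied torque τ = (-0.1100, -0.0200, 0.1100)
Δv = v₁−v₀ = (-0.10000000, 0.78000000, 0.24000000)
m·(v₁−v₀)/dt = (-0.5000, 3.9000, 1.2000)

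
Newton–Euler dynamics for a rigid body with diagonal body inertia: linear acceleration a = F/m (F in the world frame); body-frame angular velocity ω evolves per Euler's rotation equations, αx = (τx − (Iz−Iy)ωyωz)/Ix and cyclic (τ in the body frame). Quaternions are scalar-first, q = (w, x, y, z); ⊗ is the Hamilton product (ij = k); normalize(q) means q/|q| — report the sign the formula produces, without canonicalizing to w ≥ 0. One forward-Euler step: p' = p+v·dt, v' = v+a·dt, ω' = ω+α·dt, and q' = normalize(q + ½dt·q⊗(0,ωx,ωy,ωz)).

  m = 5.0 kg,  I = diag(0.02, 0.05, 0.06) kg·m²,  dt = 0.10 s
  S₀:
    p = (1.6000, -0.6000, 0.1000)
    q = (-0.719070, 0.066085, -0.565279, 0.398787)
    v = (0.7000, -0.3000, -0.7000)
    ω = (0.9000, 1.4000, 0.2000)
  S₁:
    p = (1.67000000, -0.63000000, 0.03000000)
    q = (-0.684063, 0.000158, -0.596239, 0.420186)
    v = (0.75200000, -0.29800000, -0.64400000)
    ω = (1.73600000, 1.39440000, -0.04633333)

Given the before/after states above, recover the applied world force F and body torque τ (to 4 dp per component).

F = (2.6000, 0.1000, 2.8000)
τ = (0.1700, -0.0100, -0.1100)

velocity change Δv = (0.05200000, 0.00200000, 0.05600000)
F = m·Δv/dt = (2.6000, 0.1000, 2.8000)
ω₁ − ω₀ = (0.83600000, -0.00560000, -0.24633333)
τ = I·(Δω/dt) + ω₀×(Iω₀) = (0.1700, -0.0100, -0.1100)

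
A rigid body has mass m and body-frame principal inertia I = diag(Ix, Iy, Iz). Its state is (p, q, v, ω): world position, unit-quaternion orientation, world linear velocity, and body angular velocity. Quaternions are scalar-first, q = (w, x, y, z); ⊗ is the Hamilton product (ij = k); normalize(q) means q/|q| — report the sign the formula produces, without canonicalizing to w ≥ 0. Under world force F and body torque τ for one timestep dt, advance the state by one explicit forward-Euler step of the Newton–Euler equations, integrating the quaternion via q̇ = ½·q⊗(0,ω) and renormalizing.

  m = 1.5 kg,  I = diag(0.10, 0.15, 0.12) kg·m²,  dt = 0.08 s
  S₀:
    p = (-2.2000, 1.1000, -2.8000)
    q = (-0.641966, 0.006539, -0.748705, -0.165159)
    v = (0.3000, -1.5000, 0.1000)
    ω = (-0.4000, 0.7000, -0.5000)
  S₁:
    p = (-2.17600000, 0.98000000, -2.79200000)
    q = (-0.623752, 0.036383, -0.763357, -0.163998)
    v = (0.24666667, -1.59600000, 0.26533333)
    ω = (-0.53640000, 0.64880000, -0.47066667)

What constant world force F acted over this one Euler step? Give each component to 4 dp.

v₁ − v₀ = (-0.05333333, -0.09600000, 0.16533333)
applied force F = (-1.0000, -1.8000, 3.1000)

F = (-1.0000, -1.8000, 3.1000)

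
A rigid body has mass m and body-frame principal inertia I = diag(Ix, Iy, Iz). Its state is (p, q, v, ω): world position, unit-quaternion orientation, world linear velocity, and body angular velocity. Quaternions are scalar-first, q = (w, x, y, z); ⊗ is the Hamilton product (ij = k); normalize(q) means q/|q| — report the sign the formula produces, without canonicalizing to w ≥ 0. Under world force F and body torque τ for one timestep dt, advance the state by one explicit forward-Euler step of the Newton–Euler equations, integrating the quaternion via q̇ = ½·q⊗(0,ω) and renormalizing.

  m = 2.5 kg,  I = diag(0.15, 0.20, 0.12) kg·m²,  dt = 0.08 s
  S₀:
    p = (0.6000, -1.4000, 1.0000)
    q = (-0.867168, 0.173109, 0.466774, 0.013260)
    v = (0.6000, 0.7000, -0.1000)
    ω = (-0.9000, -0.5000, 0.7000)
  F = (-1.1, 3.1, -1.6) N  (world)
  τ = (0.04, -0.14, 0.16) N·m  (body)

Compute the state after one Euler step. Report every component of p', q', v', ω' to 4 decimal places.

p' = (0.6480, -1.3440, 0.9920)
q' = (-0.8509, 0.2174, 0.4782, 0.0023)
v' = (0.5648, 0.7992, -0.1512)
ω' = (-0.8936, -0.5484, 0.7917)

gyro term ω×Iω = (0.0280, -0.0189, 0.0225)
α = I⁻¹(τ − ω×Iω) = (0.0800, -0.6055, 1.1458)
ω + α·dt = (-0.8936, -0.5484, 0.7917)
2q̇ = q⊗(0,ω) = (0.3799031, 1.1138230, 0.3004737, -0.2734755)
q + ½dt·q⊗(0,ω), renormalized = (-0.8509, 0.2174, 0.4782, 0.0023)
new position p' = (0.6480, -1.3440, 0.9920)
v' = v + a·dt = (0.5648, 0.7992, -0.1512)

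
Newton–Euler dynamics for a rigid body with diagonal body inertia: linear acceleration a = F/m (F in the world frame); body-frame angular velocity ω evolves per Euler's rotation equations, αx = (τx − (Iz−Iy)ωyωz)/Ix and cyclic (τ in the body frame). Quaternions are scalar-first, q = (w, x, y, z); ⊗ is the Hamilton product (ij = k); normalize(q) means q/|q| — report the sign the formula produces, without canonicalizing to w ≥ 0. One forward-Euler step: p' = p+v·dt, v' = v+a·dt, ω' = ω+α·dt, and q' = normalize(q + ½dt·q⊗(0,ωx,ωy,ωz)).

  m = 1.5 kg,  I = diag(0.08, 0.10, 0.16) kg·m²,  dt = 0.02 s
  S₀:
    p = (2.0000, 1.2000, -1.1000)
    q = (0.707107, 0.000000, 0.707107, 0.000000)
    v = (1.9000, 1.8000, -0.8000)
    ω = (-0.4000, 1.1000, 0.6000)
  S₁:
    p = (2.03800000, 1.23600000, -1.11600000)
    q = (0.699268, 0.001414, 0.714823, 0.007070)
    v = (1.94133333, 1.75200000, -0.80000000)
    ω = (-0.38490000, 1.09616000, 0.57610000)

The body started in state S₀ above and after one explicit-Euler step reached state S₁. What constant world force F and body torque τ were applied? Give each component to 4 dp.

rate change Δω = (0.01510000, -0.00384000, -0.02390000)
precession coupling = (0.0396, 0.0192, -0.0088)
I·α + gyro = (0.1000, 0.0000, -0.2000)
v₁ − v₀ = (0.04133333, -0.04800000, 0.00000000)
applied force F = (3.1000, -3.6000, 0.0000)

F = (3.1000, -3.6000, 0.0000)
τ = (0.1000, 0.0000, -0.2000)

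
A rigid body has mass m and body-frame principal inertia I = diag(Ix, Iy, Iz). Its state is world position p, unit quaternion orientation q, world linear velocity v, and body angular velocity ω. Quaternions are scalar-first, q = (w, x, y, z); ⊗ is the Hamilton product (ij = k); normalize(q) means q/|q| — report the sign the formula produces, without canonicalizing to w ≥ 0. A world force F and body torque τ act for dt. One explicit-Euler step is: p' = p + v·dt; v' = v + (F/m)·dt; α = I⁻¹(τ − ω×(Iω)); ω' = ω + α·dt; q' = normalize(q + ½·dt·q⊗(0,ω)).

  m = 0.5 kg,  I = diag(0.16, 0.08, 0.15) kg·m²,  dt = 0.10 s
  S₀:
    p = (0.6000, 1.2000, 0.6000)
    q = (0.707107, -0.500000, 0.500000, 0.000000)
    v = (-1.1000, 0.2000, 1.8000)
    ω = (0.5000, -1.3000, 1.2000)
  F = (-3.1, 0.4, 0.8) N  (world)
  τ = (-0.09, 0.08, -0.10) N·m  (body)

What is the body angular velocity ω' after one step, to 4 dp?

ω' = (0.5120, -1.2075, 1.0987)

(τ − ω×Iω)/I = (0.1200, 0.9250, -1.0133)
ω + α·dt = (0.5120, -1.2075, 1.0987)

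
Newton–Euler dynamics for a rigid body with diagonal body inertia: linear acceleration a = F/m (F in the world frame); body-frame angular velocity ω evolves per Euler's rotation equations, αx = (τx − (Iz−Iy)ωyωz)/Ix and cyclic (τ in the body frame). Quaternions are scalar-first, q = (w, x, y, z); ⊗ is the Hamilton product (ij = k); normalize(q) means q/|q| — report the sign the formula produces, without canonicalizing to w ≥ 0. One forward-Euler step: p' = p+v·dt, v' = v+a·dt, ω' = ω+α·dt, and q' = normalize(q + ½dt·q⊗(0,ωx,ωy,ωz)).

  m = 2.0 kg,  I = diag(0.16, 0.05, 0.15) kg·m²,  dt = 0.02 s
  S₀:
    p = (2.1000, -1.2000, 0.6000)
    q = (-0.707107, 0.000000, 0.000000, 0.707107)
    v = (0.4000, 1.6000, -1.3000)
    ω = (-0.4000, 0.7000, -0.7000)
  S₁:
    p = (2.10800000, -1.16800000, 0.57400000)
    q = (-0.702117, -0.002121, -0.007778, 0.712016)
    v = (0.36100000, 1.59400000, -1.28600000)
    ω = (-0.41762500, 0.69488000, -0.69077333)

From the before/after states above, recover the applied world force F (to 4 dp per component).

Δv = v₁−v₀ = (-0.03900000, -0.00600000, 0.01400000)
m·(v₁−v₀)/dt = (-3.9000, -0.6000, 1.4000)

F = (-3.9000, -0.6000, 1.4000)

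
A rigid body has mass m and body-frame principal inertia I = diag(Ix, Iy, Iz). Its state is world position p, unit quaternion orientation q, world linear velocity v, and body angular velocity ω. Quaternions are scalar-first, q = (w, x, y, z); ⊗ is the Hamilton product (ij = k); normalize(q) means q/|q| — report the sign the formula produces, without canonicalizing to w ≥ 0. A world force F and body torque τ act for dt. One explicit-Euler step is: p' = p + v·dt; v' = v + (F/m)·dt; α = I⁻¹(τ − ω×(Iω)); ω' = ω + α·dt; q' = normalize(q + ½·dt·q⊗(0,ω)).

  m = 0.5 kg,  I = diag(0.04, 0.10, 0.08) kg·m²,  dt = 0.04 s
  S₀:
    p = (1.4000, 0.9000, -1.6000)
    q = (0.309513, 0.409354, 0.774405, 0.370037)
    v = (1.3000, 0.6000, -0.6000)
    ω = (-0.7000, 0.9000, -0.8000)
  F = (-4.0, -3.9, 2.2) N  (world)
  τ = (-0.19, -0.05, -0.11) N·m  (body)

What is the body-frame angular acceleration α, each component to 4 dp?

precession coupling ω×(Iω) = (0.0144, -0.0224, -0.0378)
angular accel α = (-5.1100, -0.2760, -0.9025)

α = (-5.1100, -0.2760, -0.9025)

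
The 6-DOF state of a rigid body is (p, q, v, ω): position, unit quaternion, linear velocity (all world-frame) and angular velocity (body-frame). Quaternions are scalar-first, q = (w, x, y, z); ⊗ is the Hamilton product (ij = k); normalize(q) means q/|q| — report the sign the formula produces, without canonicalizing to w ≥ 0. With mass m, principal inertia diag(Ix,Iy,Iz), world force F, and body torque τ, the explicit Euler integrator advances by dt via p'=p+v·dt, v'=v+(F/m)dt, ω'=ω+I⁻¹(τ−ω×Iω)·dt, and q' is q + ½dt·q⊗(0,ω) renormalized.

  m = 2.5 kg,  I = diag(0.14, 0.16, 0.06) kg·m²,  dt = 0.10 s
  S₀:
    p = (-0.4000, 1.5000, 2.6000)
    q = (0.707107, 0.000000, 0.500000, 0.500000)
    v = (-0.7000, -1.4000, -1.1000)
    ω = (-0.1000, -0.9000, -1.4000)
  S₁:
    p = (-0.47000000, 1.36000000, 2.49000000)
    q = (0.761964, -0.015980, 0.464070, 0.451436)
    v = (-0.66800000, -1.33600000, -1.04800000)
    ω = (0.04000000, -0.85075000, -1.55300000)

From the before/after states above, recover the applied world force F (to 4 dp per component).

velocity change Δv = (0.03200000, 0.06400000, 0.05200000)
F = m·Δv/dt = (0.8000, 1.6000, 1.3000)

F = (0.8000, 1.6000, 1.3000)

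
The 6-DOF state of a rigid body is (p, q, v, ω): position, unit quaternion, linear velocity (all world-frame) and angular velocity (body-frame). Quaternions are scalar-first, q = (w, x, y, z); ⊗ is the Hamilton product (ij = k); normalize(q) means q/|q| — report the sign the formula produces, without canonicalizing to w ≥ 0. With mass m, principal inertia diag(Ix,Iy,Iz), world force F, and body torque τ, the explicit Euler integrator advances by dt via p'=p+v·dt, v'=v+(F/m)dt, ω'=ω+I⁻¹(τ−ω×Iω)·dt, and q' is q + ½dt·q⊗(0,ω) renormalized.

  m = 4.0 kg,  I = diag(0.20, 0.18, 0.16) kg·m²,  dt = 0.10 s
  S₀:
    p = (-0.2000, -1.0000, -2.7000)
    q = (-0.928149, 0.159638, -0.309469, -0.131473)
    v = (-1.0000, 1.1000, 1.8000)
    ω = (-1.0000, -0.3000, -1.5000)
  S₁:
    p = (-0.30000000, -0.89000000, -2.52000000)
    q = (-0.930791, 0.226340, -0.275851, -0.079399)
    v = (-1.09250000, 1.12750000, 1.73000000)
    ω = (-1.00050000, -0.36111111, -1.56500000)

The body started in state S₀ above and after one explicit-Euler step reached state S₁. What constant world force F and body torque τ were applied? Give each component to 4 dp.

velocity change Δv = (-0.09250000, 0.02750000, -0.07000000)
F = m·Δv/dt = (-3.7000, 1.1000, -2.8000)
rate change Δω = (-0.00050000, -0.06111111, -0.06500000)
applied torque τ = (-0.0100, -0.0500, -0.1100)

F = (-3.7000, 1.1000, -2.8000)
τ = (-0.0100, -0.0500, -0.1100)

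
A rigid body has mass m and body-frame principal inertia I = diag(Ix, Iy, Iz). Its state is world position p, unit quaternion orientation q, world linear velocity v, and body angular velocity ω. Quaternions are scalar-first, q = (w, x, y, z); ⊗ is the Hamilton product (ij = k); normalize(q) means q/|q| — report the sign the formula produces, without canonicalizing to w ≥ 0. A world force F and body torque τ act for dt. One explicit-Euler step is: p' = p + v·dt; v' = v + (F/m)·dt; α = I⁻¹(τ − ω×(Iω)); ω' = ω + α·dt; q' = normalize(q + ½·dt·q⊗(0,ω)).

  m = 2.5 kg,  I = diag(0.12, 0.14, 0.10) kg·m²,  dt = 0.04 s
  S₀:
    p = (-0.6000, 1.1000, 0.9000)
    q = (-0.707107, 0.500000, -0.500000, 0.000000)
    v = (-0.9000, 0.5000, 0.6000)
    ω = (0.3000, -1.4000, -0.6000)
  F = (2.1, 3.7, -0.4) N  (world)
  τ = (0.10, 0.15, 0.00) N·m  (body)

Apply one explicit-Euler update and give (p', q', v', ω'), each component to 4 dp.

p' = (-0.6360, 1.1200, 0.9240)
q' = (-0.7238, 0.5015, -0.4740, -0.0025)
v' = (-0.8664, 0.5592, 0.5936)
ω' = (0.3445, -1.3561, -0.5966)

p + v·dt = (-0.6360, 1.1200, 0.9240)
v + (F/m)dt = (-0.8664, 0.5592, 0.5936)
α = I⁻¹(τ − ω×Iω) = (1.1133, 1.0971, 0.0840)
ω + α·dt = (0.3445, -1.3561, -0.5966)
q⊗(0,ω) = (-0.8500000, 0.0878679, 1.2899498, -0.1257358)
q' = normalize(q + ½dt·q⊗(0,ω)) = (-0.7238, 0.5015, -0.4740, -0.0025)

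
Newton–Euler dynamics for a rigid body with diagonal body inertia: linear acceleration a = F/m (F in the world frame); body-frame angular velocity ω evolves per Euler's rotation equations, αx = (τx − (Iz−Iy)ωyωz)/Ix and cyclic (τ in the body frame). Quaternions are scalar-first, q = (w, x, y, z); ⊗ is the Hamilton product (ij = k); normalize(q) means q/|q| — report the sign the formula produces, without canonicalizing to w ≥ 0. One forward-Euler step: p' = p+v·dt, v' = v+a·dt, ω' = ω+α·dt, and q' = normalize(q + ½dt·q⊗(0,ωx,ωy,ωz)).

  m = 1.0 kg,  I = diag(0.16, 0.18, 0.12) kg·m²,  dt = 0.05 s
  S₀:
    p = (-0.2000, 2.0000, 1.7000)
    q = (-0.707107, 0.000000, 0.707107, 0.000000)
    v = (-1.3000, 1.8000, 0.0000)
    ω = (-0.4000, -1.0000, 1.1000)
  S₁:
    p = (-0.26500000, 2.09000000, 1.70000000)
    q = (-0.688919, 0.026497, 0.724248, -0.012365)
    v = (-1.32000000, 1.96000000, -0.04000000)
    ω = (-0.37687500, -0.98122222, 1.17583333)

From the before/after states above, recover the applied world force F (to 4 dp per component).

Δv = v₁−v₀ = (-0.02000000, 0.16000000, -0.04000000)
applied force F = (-0.4000, 3.2000, -0.8000)

F = (-0.4000, 3.2000, -0.8000)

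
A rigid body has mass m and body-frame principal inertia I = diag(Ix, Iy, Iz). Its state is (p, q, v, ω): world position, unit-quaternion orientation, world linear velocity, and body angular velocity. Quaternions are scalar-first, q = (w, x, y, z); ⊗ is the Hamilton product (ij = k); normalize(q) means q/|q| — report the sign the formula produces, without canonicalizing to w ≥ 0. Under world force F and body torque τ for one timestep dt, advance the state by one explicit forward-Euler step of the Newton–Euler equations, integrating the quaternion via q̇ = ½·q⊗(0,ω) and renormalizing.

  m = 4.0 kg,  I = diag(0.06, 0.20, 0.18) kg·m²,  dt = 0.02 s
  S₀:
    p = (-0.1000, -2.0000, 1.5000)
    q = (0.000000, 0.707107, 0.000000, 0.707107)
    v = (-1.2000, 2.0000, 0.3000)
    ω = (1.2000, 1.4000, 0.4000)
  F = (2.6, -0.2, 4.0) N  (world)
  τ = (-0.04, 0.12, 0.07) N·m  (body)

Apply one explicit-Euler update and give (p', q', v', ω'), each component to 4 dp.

p' = (-0.1240, -1.9600, 1.5060)
q' = (-0.0113, 0.6971, 0.0057, 0.7169)
v' = (-1.1870, 1.9990, 0.3200)
ω' = (1.1904, 1.4178, 0.3816)

a = F/m = (0.6500, -0.0500, 1.0000)
p' = p + v·dt = (-0.1240, -1.9600, 1.5060)
new velocity v' = (-1.1870, 1.9990, 0.3200)
gyro term ω×Iω = (-0.0112, -0.0576, 0.2352)
angular accel α = (-0.4800, 0.8880, -0.9178)
ω + α·dt = (1.1904, 1.4178, 0.3816)
2q̇ = q⊗(0,ω) = (-1.1313712, -0.9899498, 0.5656856, 0.9899498)
q + ½dt·q⊗(0,ω), renormalized = (-0.0113, 0.6971, 0.0057, 0.7169)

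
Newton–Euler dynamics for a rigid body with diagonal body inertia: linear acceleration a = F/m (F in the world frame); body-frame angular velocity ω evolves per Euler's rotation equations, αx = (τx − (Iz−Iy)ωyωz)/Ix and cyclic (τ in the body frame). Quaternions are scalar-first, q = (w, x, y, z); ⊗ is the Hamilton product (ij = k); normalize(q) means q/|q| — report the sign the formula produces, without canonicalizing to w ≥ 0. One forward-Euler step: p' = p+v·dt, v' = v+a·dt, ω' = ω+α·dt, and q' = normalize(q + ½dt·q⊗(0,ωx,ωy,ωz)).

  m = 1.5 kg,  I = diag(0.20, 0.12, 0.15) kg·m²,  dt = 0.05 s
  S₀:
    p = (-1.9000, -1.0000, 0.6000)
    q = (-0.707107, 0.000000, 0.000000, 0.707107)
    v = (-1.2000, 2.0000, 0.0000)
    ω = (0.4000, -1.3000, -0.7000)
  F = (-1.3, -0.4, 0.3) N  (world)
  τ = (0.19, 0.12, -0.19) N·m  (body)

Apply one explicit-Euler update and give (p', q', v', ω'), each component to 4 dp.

a = F/m = (-0.8667, -0.2667, 0.2000)
new position p' = (-1.9600, -0.9000, 0.6000)
v' = v + a·dt = (-1.2433, 1.9867, 0.0100)
(τ − ω×Iω)/I = (0.8135, 1.1167, -1.5440)
ω' = ω + α·dt = (0.4407, -1.2442, -0.7772)
q⊗(0,ω) = (0.4949749, 0.6363963, 1.2020819, 0.4949749)
q' = normalize(q + ½dt·q⊗(0,ω)) = (-0.6942, 0.0159, 0.0300, 0.7190)

p' = (-1.9600, -0.9000, 0.6000)
q' = (-0.6942, 0.0159, 0.0300, 0.7190)
v' = (-1.2433, 1.9867, 0.0100)
ω' = (0.4407, -1.2442, -0.7772)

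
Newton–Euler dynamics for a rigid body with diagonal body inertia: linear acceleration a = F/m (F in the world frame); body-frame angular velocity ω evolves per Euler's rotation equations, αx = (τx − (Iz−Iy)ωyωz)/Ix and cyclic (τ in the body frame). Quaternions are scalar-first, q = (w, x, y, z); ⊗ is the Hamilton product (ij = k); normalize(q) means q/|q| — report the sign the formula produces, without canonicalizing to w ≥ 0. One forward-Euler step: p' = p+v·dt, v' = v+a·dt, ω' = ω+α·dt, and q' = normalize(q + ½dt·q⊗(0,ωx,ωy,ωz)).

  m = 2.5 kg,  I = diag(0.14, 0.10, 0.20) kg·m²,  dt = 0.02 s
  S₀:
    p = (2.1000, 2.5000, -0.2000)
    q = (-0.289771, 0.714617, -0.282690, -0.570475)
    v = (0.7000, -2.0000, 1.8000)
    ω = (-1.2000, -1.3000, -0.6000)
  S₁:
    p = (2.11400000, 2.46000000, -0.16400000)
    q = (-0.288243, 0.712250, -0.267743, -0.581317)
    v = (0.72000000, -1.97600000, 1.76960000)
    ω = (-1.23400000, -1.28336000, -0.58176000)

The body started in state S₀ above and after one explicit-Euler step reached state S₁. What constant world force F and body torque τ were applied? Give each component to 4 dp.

velocity change Δv = (0.02000000, 0.02400000, -0.03040000)
m·(v₁−v₀)/dt = (2.5000, 3.0000, -3.8000)
Δω = ω₁−ω₀ = (-0.03400000, 0.01664000, 0.01824000)
ω₀×(Iω₀) = (0.0780, -0.0432, -0.0624)
I·α + gyro = (-0.1600, 0.0400, 0.1200)

F = (2.5000, 3.0000, -3.8000)
τ = (-0.1600, 0.0400, 0.1200)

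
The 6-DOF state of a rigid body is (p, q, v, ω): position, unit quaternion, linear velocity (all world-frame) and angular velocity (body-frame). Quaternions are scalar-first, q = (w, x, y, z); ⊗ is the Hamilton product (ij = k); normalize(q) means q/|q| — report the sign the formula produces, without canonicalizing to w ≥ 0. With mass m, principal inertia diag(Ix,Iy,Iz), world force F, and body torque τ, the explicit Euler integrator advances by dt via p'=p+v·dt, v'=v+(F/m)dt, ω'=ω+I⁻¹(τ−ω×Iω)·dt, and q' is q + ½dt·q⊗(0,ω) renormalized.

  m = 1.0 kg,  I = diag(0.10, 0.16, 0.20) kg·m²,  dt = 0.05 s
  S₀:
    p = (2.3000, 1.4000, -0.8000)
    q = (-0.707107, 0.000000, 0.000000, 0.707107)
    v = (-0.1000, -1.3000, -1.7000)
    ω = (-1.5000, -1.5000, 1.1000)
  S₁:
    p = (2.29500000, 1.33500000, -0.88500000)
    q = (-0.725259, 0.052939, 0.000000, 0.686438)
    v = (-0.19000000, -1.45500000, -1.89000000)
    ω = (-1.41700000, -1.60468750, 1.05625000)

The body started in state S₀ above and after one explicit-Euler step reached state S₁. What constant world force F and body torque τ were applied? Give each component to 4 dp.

ω₁ − ω₀ = (0.08300000, -0.10468750, -0.04375000)
gyro term ω₀×Iω₀ = (-0.0660, 0.1650, 0.1350)
τ = I·(Δω/dt) + ω₀×(Iω₀) = (0.1000, -0.1700, -0.0400)
v₁ − v₀ = (-0.09000000, -0.15500000, -0.19000000)
F = m·Δv/dt = (-1.8000, -3.1000, -3.8000)

F = (-1.8000, -3.1000, -3.8000)
τ = (0.1000, -0.1700, -0.0400)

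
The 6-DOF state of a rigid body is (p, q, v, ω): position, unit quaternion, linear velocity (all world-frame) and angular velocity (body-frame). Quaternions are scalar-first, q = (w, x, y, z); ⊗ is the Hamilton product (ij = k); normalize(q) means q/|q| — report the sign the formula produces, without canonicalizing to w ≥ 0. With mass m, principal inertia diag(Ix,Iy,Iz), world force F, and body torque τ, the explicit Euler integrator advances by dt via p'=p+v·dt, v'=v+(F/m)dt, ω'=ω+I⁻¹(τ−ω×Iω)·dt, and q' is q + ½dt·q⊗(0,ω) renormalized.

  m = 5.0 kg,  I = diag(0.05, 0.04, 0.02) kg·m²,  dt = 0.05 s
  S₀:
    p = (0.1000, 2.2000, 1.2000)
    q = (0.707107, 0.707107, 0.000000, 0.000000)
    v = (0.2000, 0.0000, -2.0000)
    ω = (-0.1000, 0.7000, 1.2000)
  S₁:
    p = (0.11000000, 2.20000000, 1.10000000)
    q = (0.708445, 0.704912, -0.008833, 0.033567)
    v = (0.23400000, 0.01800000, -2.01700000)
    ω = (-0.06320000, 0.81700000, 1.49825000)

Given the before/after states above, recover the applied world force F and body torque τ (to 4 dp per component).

velocity change Δv = (0.03400000, 0.01800000, -0.01700000)
applied force F = (3.4000, 1.8000, -1.7000)
rate change Δω = (0.03680000, 0.11700000, 0.29825000)
gyro term ω₀×Iω₀ = (-0.0168, -0.0036, 0.0007)
applied torque τ = (0.0200, 0.0900, 0.1200)

F = (3.4000, 1.8000, -1.7000)
τ = (0.0200, 0.0900, 0.1200)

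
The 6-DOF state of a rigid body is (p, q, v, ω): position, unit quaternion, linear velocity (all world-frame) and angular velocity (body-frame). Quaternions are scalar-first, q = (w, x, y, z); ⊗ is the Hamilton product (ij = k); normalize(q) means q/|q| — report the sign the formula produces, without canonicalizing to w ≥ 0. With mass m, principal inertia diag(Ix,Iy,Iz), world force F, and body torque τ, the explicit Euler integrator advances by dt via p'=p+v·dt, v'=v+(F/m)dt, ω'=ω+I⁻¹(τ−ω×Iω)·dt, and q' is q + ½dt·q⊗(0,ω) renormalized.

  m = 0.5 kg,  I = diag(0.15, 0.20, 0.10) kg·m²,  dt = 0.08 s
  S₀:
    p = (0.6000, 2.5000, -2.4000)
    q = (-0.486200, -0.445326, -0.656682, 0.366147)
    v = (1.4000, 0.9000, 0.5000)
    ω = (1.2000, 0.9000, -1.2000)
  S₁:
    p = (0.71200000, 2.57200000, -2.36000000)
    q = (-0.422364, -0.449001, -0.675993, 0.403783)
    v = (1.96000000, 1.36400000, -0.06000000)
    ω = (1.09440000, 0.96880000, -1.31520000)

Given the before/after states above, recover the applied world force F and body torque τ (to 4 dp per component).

F = (3.5000, 2.9000, -3.5000)
τ = (-0.0900, 0.1000, -0.0900)

v₁ − v₀ = (0.56000000, 0.46400000, -0.56000000)
applied force F = (3.5000, 2.9000, -3.5000)
rate change Δω = (-0.10560000, 0.06880000, -0.11520000)
precession coupling = (0.1080, -0.0720, 0.0540)
τ = I·(Δω/dt) + ω₀×(Iω₀) = (-0.0900, 0.1000, -0.0900)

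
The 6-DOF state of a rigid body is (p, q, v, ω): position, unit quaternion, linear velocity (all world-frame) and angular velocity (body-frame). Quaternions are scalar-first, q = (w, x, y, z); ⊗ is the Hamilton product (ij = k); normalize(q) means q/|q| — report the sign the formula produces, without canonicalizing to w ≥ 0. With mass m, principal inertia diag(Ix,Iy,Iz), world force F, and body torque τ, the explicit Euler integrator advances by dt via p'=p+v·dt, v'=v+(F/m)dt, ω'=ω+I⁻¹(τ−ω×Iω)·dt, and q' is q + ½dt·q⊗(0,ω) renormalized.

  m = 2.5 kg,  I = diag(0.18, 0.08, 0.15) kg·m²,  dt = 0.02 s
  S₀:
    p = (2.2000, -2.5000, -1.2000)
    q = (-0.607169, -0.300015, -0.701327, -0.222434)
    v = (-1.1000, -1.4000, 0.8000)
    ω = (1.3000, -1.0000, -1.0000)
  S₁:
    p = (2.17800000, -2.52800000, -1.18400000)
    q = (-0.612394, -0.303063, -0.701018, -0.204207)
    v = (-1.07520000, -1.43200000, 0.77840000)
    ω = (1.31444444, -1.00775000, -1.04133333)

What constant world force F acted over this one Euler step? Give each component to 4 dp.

Δv = v₁−v₀ = (0.02480000, -0.03200000, -0.02160000)
m·(v₁−v₀)/dt = (3.1000, -4.0000, -2.7000)

F = (3.1000, -4.0000, -2.7000)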